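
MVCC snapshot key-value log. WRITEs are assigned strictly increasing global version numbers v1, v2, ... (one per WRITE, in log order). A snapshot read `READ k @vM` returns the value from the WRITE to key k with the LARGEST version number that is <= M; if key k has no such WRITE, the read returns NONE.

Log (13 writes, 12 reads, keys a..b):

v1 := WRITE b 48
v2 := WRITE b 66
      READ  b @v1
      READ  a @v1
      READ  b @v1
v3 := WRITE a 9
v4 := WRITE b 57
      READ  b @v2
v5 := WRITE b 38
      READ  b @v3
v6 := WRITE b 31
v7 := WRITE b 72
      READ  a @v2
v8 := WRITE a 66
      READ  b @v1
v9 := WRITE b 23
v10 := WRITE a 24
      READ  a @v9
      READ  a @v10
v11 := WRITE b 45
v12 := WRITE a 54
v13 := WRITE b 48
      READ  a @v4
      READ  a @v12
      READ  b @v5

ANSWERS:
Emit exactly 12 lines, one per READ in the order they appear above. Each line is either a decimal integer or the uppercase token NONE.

Answer: 48
NONE
48
66
66
NONE
48
66
24
9
54
38

Derivation:
v1: WRITE b=48  (b history now [(1, 48)])
v2: WRITE b=66  (b history now [(1, 48), (2, 66)])
READ b @v1: history=[(1, 48), (2, 66)] -> pick v1 -> 48
READ a @v1: history=[] -> no version <= 1 -> NONE
READ b @v1: history=[(1, 48), (2, 66)] -> pick v1 -> 48
v3: WRITE a=9  (a history now [(3, 9)])
v4: WRITE b=57  (b history now [(1, 48), (2, 66), (4, 57)])
READ b @v2: history=[(1, 48), (2, 66), (4, 57)] -> pick v2 -> 66
v5: WRITE b=38  (b history now [(1, 48), (2, 66), (4, 57), (5, 38)])
READ b @v3: history=[(1, 48), (2, 66), (4, 57), (5, 38)] -> pick v2 -> 66
v6: WRITE b=31  (b history now [(1, 48), (2, 66), (4, 57), (5, 38), (6, 31)])
v7: WRITE b=72  (b history now [(1, 48), (2, 66), (4, 57), (5, 38), (6, 31), (7, 72)])
READ a @v2: history=[(3, 9)] -> no version <= 2 -> NONE
v8: WRITE a=66  (a history now [(3, 9), (8, 66)])
READ b @v1: history=[(1, 48), (2, 66), (4, 57), (5, 38), (6, 31), (7, 72)] -> pick v1 -> 48
v9: WRITE b=23  (b history now [(1, 48), (2, 66), (4, 57), (5, 38), (6, 31), (7, 72), (9, 23)])
v10: WRITE a=24  (a history now [(3, 9), (8, 66), (10, 24)])
READ a @v9: history=[(3, 9), (8, 66), (10, 24)] -> pick v8 -> 66
READ a @v10: history=[(3, 9), (8, 66), (10, 24)] -> pick v10 -> 24
v11: WRITE b=45  (b history now [(1, 48), (2, 66), (4, 57), (5, 38), (6, 31), (7, 72), (9, 23), (11, 45)])
v12: WRITE a=54  (a history now [(3, 9), (8, 66), (10, 24), (12, 54)])
v13: WRITE b=48  (b history now [(1, 48), (2, 66), (4, 57), (5, 38), (6, 31), (7, 72), (9, 23), (11, 45), (13, 48)])
READ a @v4: history=[(3, 9), (8, 66), (10, 24), (12, 54)] -> pick v3 -> 9
READ a @v12: history=[(3, 9), (8, 66), (10, 24), (12, 54)] -> pick v12 -> 54
READ b @v5: history=[(1, 48), (2, 66), (4, 57), (5, 38), (6, 31), (7, 72), (9, 23), (11, 45), (13, 48)] -> pick v5 -> 38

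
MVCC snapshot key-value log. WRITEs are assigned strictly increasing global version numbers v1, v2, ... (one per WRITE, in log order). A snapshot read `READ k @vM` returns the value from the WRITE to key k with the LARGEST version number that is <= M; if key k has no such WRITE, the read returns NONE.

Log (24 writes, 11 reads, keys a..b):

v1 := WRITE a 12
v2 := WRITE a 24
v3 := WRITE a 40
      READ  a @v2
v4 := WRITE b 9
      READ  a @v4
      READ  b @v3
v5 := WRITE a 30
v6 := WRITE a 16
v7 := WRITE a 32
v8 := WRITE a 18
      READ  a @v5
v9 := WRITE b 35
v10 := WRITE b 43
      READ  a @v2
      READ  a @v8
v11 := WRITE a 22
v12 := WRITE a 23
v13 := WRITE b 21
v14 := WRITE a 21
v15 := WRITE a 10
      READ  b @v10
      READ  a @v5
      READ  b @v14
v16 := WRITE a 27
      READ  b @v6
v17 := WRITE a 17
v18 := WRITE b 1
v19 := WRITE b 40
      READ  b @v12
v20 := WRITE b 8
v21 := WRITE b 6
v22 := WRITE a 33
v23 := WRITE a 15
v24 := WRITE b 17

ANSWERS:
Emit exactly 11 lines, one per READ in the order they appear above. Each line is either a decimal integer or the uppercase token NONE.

v1: WRITE a=12  (a history now [(1, 12)])
v2: WRITE a=24  (a history now [(1, 12), (2, 24)])
v3: WRITE a=40  (a history now [(1, 12), (2, 24), (3, 40)])
READ a @v2: history=[(1, 12), (2, 24), (3, 40)] -> pick v2 -> 24
v4: WRITE b=9  (b history now [(4, 9)])
READ a @v4: history=[(1, 12), (2, 24), (3, 40)] -> pick v3 -> 40
READ b @v3: history=[(4, 9)] -> no version <= 3 -> NONE
v5: WRITE a=30  (a history now [(1, 12), (2, 24), (3, 40), (5, 30)])
v6: WRITE a=16  (a history now [(1, 12), (2, 24), (3, 40), (5, 30), (6, 16)])
v7: WRITE a=32  (a history now [(1, 12), (2, 24), (3, 40), (5, 30), (6, 16), (7, 32)])
v8: WRITE a=18  (a history now [(1, 12), (2, 24), (3, 40), (5, 30), (6, 16), (7, 32), (8, 18)])
READ a @v5: history=[(1, 12), (2, 24), (3, 40), (5, 30), (6, 16), (7, 32), (8, 18)] -> pick v5 -> 30
v9: WRITE b=35  (b history now [(4, 9), (9, 35)])
v10: WRITE b=43  (b history now [(4, 9), (9, 35), (10, 43)])
READ a @v2: history=[(1, 12), (2, 24), (3, 40), (5, 30), (6, 16), (7, 32), (8, 18)] -> pick v2 -> 24
READ a @v8: history=[(1, 12), (2, 24), (3, 40), (5, 30), (6, 16), (7, 32), (8, 18)] -> pick v8 -> 18
v11: WRITE a=22  (a history now [(1, 12), (2, 24), (3, 40), (5, 30), (6, 16), (7, 32), (8, 18), (11, 22)])
v12: WRITE a=23  (a history now [(1, 12), (2, 24), (3, 40), (5, 30), (6, 16), (7, 32), (8, 18), (11, 22), (12, 23)])
v13: WRITE b=21  (b history now [(4, 9), (9, 35), (10, 43), (13, 21)])
v14: WRITE a=21  (a history now [(1, 12), (2, 24), (3, 40), (5, 30), (6, 16), (7, 32), (8, 18), (11, 22), (12, 23), (14, 21)])
v15: WRITE a=10  (a history now [(1, 12), (2, 24), (3, 40), (5, 30), (6, 16), (7, 32), (8, 18), (11, 22), (12, 23), (14, 21), (15, 10)])
READ b @v10: history=[(4, 9), (9, 35), (10, 43), (13, 21)] -> pick v10 -> 43
READ a @v5: history=[(1, 12), (2, 24), (3, 40), (5, 30), (6, 16), (7, 32), (8, 18), (11, 22), (12, 23), (14, 21), (15, 10)] -> pick v5 -> 30
READ b @v14: history=[(4, 9), (9, 35), (10, 43), (13, 21)] -> pick v13 -> 21
v16: WRITE a=27  (a history now [(1, 12), (2, 24), (3, 40), (5, 30), (6, 16), (7, 32), (8, 18), (11, 22), (12, 23), (14, 21), (15, 10), (16, 27)])
READ b @v6: history=[(4, 9), (9, 35), (10, 43), (13, 21)] -> pick v4 -> 9
v17: WRITE a=17  (a history now [(1, 12), (2, 24), (3, 40), (5, 30), (6, 16), (7, 32), (8, 18), (11, 22), (12, 23), (14, 21), (15, 10), (16, 27), (17, 17)])
v18: WRITE b=1  (b history now [(4, 9), (9, 35), (10, 43), (13, 21), (18, 1)])
v19: WRITE b=40  (b history now [(4, 9), (9, 35), (10, 43), (13, 21), (18, 1), (19, 40)])
READ b @v12: history=[(4, 9), (9, 35), (10, 43), (13, 21), (18, 1), (19, 40)] -> pick v10 -> 43
v20: WRITE b=8  (b history now [(4, 9), (9, 35), (10, 43), (13, 21), (18, 1), (19, 40), (20, 8)])
v21: WRITE b=6  (b history now [(4, 9), (9, 35), (10, 43), (13, 21), (18, 1), (19, 40), (20, 8), (21, 6)])
v22: WRITE a=33  (a history now [(1, 12), (2, 24), (3, 40), (5, 30), (6, 16), (7, 32), (8, 18), (11, 22), (12, 23), (14, 21), (15, 10), (16, 27), (17, 17), (22, 33)])
v23: WRITE a=15  (a history now [(1, 12), (2, 24), (3, 40), (5, 30), (6, 16), (7, 32), (8, 18), (11, 22), (12, 23), (14, 21), (15, 10), (16, 27), (17, 17), (22, 33), (23, 15)])
v24: WRITE b=17  (b history now [(4, 9), (9, 35), (10, 43), (13, 21), (18, 1), (19, 40), (20, 8), (21, 6), (24, 17)])

Answer: 24
40
NONE
30
24
18
43
30
21
9
43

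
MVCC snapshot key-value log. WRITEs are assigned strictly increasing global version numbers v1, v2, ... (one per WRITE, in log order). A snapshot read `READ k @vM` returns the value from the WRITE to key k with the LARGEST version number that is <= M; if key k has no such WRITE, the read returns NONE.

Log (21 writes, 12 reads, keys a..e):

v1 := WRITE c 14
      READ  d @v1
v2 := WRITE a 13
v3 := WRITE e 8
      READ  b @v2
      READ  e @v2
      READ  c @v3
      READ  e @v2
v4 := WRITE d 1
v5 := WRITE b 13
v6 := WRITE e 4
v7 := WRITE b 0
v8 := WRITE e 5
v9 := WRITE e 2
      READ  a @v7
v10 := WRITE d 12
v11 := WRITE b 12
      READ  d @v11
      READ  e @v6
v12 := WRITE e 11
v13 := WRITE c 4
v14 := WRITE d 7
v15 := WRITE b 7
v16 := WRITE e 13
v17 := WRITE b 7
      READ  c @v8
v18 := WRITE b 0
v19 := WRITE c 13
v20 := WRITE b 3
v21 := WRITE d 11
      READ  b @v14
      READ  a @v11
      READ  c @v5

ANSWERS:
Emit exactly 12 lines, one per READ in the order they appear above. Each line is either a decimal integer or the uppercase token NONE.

Answer: NONE
NONE
NONE
14
NONE
13
12
4
14
12
13
14

Derivation:
v1: WRITE c=14  (c history now [(1, 14)])
READ d @v1: history=[] -> no version <= 1 -> NONE
v2: WRITE a=13  (a history now [(2, 13)])
v3: WRITE e=8  (e history now [(3, 8)])
READ b @v2: history=[] -> no version <= 2 -> NONE
READ e @v2: history=[(3, 8)] -> no version <= 2 -> NONE
READ c @v3: history=[(1, 14)] -> pick v1 -> 14
READ e @v2: history=[(3, 8)] -> no version <= 2 -> NONE
v4: WRITE d=1  (d history now [(4, 1)])
v5: WRITE b=13  (b history now [(5, 13)])
v6: WRITE e=4  (e history now [(3, 8), (6, 4)])
v7: WRITE b=0  (b history now [(5, 13), (7, 0)])
v8: WRITE e=5  (e history now [(3, 8), (6, 4), (8, 5)])
v9: WRITE e=2  (e history now [(3, 8), (6, 4), (8, 5), (9, 2)])
READ a @v7: history=[(2, 13)] -> pick v2 -> 13
v10: WRITE d=12  (d history now [(4, 1), (10, 12)])
v11: WRITE b=12  (b history now [(5, 13), (7, 0), (11, 12)])
READ d @v11: history=[(4, 1), (10, 12)] -> pick v10 -> 12
READ e @v6: history=[(3, 8), (6, 4), (8, 5), (9, 2)] -> pick v6 -> 4
v12: WRITE e=11  (e history now [(3, 8), (6, 4), (8, 5), (9, 2), (12, 11)])
v13: WRITE c=4  (c history now [(1, 14), (13, 4)])
v14: WRITE d=7  (d history now [(4, 1), (10, 12), (14, 7)])
v15: WRITE b=7  (b history now [(5, 13), (7, 0), (11, 12), (15, 7)])
v16: WRITE e=13  (e history now [(3, 8), (6, 4), (8, 5), (9, 2), (12, 11), (16, 13)])
v17: WRITE b=7  (b history now [(5, 13), (7, 0), (11, 12), (15, 7), (17, 7)])
READ c @v8: history=[(1, 14), (13, 4)] -> pick v1 -> 14
v18: WRITE b=0  (b history now [(5, 13), (7, 0), (11, 12), (15, 7), (17, 7), (18, 0)])
v19: WRITE c=13  (c history now [(1, 14), (13, 4), (19, 13)])
v20: WRITE b=3  (b history now [(5, 13), (7, 0), (11, 12), (15, 7), (17, 7), (18, 0), (20, 3)])
v21: WRITE d=11  (d history now [(4, 1), (10, 12), (14, 7), (21, 11)])
READ b @v14: history=[(5, 13), (7, 0), (11, 12), (15, 7), (17, 7), (18, 0), (20, 3)] -> pick v11 -> 12
READ a @v11: history=[(2, 13)] -> pick v2 -> 13
READ c @v5: history=[(1, 14), (13, 4), (19, 13)] -> pick v1 -> 14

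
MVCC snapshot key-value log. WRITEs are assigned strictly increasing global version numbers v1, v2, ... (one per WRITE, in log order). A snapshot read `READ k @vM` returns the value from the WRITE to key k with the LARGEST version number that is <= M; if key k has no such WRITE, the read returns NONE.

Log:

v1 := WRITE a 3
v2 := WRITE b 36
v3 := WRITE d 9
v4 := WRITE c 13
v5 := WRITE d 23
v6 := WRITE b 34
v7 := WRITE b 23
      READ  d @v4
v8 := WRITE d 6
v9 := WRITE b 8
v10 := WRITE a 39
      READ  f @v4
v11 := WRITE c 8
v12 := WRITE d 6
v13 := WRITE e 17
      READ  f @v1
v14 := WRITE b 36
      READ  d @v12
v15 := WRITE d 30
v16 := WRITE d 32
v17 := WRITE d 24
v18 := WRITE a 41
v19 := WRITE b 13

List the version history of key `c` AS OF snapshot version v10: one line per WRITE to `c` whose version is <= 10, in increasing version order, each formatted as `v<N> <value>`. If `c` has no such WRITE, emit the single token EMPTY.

Answer: v4 13

Derivation:
Scan writes for key=c with version <= 10:
  v1 WRITE a 3 -> skip
  v2 WRITE b 36 -> skip
  v3 WRITE d 9 -> skip
  v4 WRITE c 13 -> keep
  v5 WRITE d 23 -> skip
  v6 WRITE b 34 -> skip
  v7 WRITE b 23 -> skip
  v8 WRITE d 6 -> skip
  v9 WRITE b 8 -> skip
  v10 WRITE a 39 -> skip
  v11 WRITE c 8 -> drop (> snap)
  v12 WRITE d 6 -> skip
  v13 WRITE e 17 -> skip
  v14 WRITE b 36 -> skip
  v15 WRITE d 30 -> skip
  v16 WRITE d 32 -> skip
  v17 WRITE d 24 -> skip
  v18 WRITE a 41 -> skip
  v19 WRITE b 13 -> skip
Collected: [(4, 13)]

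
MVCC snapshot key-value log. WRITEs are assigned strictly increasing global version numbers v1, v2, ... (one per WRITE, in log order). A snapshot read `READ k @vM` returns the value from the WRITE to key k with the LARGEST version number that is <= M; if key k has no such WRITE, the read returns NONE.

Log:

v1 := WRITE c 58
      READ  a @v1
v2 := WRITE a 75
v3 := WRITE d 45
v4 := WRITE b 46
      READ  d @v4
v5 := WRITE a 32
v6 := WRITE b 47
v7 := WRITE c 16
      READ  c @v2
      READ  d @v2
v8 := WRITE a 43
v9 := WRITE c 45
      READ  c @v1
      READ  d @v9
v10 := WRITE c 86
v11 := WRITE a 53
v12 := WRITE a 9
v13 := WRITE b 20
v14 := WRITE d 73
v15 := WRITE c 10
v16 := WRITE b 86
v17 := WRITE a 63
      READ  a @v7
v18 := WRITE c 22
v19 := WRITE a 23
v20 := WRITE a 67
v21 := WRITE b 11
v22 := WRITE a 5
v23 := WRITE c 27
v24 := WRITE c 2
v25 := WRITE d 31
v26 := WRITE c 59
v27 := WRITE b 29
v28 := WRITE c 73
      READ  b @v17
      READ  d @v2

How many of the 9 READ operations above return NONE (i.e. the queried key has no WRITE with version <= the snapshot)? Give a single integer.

v1: WRITE c=58  (c history now [(1, 58)])
READ a @v1: history=[] -> no version <= 1 -> NONE
v2: WRITE a=75  (a history now [(2, 75)])
v3: WRITE d=45  (d history now [(3, 45)])
v4: WRITE b=46  (b history now [(4, 46)])
READ d @v4: history=[(3, 45)] -> pick v3 -> 45
v5: WRITE a=32  (a history now [(2, 75), (5, 32)])
v6: WRITE b=47  (b history now [(4, 46), (6, 47)])
v7: WRITE c=16  (c history now [(1, 58), (7, 16)])
READ c @v2: history=[(1, 58), (7, 16)] -> pick v1 -> 58
READ d @v2: history=[(3, 45)] -> no version <= 2 -> NONE
v8: WRITE a=43  (a history now [(2, 75), (5, 32), (8, 43)])
v9: WRITE c=45  (c history now [(1, 58), (7, 16), (9, 45)])
READ c @v1: history=[(1, 58), (7, 16), (9, 45)] -> pick v1 -> 58
READ d @v9: history=[(3, 45)] -> pick v3 -> 45
v10: WRITE c=86  (c history now [(1, 58), (7, 16), (9, 45), (10, 86)])
v11: WRITE a=53  (a history now [(2, 75), (5, 32), (8, 43), (11, 53)])
v12: WRITE a=9  (a history now [(2, 75), (5, 32), (8, 43), (11, 53), (12, 9)])
v13: WRITE b=20  (b history now [(4, 46), (6, 47), (13, 20)])
v14: WRITE d=73  (d history now [(3, 45), (14, 73)])
v15: WRITE c=10  (c history now [(1, 58), (7, 16), (9, 45), (10, 86), (15, 10)])
v16: WRITE b=86  (b history now [(4, 46), (6, 47), (13, 20), (16, 86)])
v17: WRITE a=63  (a history now [(2, 75), (5, 32), (8, 43), (11, 53), (12, 9), (17, 63)])
READ a @v7: history=[(2, 75), (5, 32), (8, 43), (11, 53), (12, 9), (17, 63)] -> pick v5 -> 32
v18: WRITE c=22  (c history now [(1, 58), (7, 16), (9, 45), (10, 86), (15, 10), (18, 22)])
v19: WRITE a=23  (a history now [(2, 75), (5, 32), (8, 43), (11, 53), (12, 9), (17, 63), (19, 23)])
v20: WRITE a=67  (a history now [(2, 75), (5, 32), (8, 43), (11, 53), (12, 9), (17, 63), (19, 23), (20, 67)])
v21: WRITE b=11  (b history now [(4, 46), (6, 47), (13, 20), (16, 86), (21, 11)])
v22: WRITE a=5  (a history now [(2, 75), (5, 32), (8, 43), (11, 53), (12, 9), (17, 63), (19, 23), (20, 67), (22, 5)])
v23: WRITE c=27  (c history now [(1, 58), (7, 16), (9, 45), (10, 86), (15, 10), (18, 22), (23, 27)])
v24: WRITE c=2  (c history now [(1, 58), (7, 16), (9, 45), (10, 86), (15, 10), (18, 22), (23, 27), (24, 2)])
v25: WRITE d=31  (d history now [(3, 45), (14, 73), (25, 31)])
v26: WRITE c=59  (c history now [(1, 58), (7, 16), (9, 45), (10, 86), (15, 10), (18, 22), (23, 27), (24, 2), (26, 59)])
v27: WRITE b=29  (b history now [(4, 46), (6, 47), (13, 20), (16, 86), (21, 11), (27, 29)])
v28: WRITE c=73  (c history now [(1, 58), (7, 16), (9, 45), (10, 86), (15, 10), (18, 22), (23, 27), (24, 2), (26, 59), (28, 73)])
READ b @v17: history=[(4, 46), (6, 47), (13, 20), (16, 86), (21, 11), (27, 29)] -> pick v16 -> 86
READ d @v2: history=[(3, 45), (14, 73), (25, 31)] -> no version <= 2 -> NONE
Read results in order: ['NONE', '45', '58', 'NONE', '58', '45', '32', '86', 'NONE']
NONE count = 3

Answer: 3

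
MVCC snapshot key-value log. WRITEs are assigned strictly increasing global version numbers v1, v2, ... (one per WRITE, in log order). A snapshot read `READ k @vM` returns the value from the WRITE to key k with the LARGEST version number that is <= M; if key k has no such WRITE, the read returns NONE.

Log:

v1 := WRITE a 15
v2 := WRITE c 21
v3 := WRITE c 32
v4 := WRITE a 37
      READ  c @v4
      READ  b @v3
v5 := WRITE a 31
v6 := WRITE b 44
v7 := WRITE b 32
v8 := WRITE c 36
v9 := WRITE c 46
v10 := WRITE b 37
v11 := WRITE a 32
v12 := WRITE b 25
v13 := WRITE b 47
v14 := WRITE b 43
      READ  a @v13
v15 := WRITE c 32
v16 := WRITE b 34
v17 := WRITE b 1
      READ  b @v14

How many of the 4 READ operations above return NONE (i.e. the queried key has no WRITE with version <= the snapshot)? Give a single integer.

v1: WRITE a=15  (a history now [(1, 15)])
v2: WRITE c=21  (c history now [(2, 21)])
v3: WRITE c=32  (c history now [(2, 21), (3, 32)])
v4: WRITE a=37  (a history now [(1, 15), (4, 37)])
READ c @v4: history=[(2, 21), (3, 32)] -> pick v3 -> 32
READ b @v3: history=[] -> no version <= 3 -> NONE
v5: WRITE a=31  (a history now [(1, 15), (4, 37), (5, 31)])
v6: WRITE b=44  (b history now [(6, 44)])
v7: WRITE b=32  (b history now [(6, 44), (7, 32)])
v8: WRITE c=36  (c history now [(2, 21), (3, 32), (8, 36)])
v9: WRITE c=46  (c history now [(2, 21), (3, 32), (8, 36), (9, 46)])
v10: WRITE b=37  (b history now [(6, 44), (7, 32), (10, 37)])
v11: WRITE a=32  (a history now [(1, 15), (4, 37), (5, 31), (11, 32)])
v12: WRITE b=25  (b history now [(6, 44), (7, 32), (10, 37), (12, 25)])
v13: WRITE b=47  (b history now [(6, 44), (7, 32), (10, 37), (12, 25), (13, 47)])
v14: WRITE b=43  (b history now [(6, 44), (7, 32), (10, 37), (12, 25), (13, 47), (14, 43)])
READ a @v13: history=[(1, 15), (4, 37), (5, 31), (11, 32)] -> pick v11 -> 32
v15: WRITE c=32  (c history now [(2, 21), (3, 32), (8, 36), (9, 46), (15, 32)])
v16: WRITE b=34  (b history now [(6, 44), (7, 32), (10, 37), (12, 25), (13, 47), (14, 43), (16, 34)])
v17: WRITE b=1  (b history now [(6, 44), (7, 32), (10, 37), (12, 25), (13, 47), (14, 43), (16, 34), (17, 1)])
READ b @v14: history=[(6, 44), (7, 32), (10, 37), (12, 25), (13, 47), (14, 43), (16, 34), (17, 1)] -> pick v14 -> 43
Read results in order: ['32', 'NONE', '32', '43']
NONE count = 1

Answer: 1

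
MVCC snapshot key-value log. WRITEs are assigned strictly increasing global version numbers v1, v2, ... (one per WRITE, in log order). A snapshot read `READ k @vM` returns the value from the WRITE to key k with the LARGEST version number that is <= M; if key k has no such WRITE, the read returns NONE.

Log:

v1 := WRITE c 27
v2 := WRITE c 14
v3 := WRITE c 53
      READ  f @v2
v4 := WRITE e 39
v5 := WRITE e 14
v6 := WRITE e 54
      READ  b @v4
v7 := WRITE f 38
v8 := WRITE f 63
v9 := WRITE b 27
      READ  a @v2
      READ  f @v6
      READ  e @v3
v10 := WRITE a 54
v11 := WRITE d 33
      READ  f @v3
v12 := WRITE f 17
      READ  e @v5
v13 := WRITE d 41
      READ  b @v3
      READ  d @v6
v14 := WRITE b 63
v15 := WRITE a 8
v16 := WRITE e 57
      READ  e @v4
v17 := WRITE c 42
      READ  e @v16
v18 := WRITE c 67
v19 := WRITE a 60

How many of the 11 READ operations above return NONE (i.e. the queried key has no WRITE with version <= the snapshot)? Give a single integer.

Answer: 8

Derivation:
v1: WRITE c=27  (c history now [(1, 27)])
v2: WRITE c=14  (c history now [(1, 27), (2, 14)])
v3: WRITE c=53  (c history now [(1, 27), (2, 14), (3, 53)])
READ f @v2: history=[] -> no version <= 2 -> NONE
v4: WRITE e=39  (e history now [(4, 39)])
v5: WRITE e=14  (e history now [(4, 39), (5, 14)])
v6: WRITE e=54  (e history now [(4, 39), (5, 14), (6, 54)])
READ b @v4: history=[] -> no version <= 4 -> NONE
v7: WRITE f=38  (f history now [(7, 38)])
v8: WRITE f=63  (f history now [(7, 38), (8, 63)])
v9: WRITE b=27  (b history now [(9, 27)])
READ a @v2: history=[] -> no version <= 2 -> NONE
READ f @v6: history=[(7, 38), (8, 63)] -> no version <= 6 -> NONE
READ e @v3: history=[(4, 39), (5, 14), (6, 54)] -> no version <= 3 -> NONE
v10: WRITE a=54  (a history now [(10, 54)])
v11: WRITE d=33  (d history now [(11, 33)])
READ f @v3: history=[(7, 38), (8, 63)] -> no version <= 3 -> NONE
v12: WRITE f=17  (f history now [(7, 38), (8, 63), (12, 17)])
READ e @v5: history=[(4, 39), (5, 14), (6, 54)] -> pick v5 -> 14
v13: WRITE d=41  (d history now [(11, 33), (13, 41)])
READ b @v3: history=[(9, 27)] -> no version <= 3 -> NONE
READ d @v6: history=[(11, 33), (13, 41)] -> no version <= 6 -> NONE
v14: WRITE b=63  (b history now [(9, 27), (14, 63)])
v15: WRITE a=8  (a history now [(10, 54), (15, 8)])
v16: WRITE e=57  (e history now [(4, 39), (5, 14), (6, 54), (16, 57)])
READ e @v4: history=[(4, 39), (5, 14), (6, 54), (16, 57)] -> pick v4 -> 39
v17: WRITE c=42  (c history now [(1, 27), (2, 14), (3, 53), (17, 42)])
READ e @v16: history=[(4, 39), (5, 14), (6, 54), (16, 57)] -> pick v16 -> 57
v18: WRITE c=67  (c history now [(1, 27), (2, 14), (3, 53), (17, 42), (18, 67)])
v19: WRITE a=60  (a history now [(10, 54), (15, 8), (19, 60)])
Read results in order: ['NONE', 'NONE', 'NONE', 'NONE', 'NONE', 'NONE', '14', 'NONE', 'NONE', '39', '57']
NONE count = 8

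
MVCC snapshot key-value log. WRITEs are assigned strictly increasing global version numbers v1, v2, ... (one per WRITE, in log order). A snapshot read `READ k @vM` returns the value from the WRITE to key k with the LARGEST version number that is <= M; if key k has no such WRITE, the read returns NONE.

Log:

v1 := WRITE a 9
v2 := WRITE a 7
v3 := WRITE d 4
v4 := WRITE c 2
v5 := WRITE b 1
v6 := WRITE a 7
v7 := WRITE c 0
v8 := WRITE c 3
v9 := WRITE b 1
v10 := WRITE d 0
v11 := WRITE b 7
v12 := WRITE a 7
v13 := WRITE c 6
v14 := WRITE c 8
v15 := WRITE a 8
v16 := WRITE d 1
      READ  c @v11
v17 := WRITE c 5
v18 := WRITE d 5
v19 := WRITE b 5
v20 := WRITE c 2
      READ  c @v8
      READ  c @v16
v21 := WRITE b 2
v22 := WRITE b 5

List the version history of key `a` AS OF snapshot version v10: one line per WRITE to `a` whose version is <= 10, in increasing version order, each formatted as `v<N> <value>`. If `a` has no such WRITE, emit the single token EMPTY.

Answer: v1 9
v2 7
v6 7

Derivation:
Scan writes for key=a with version <= 10:
  v1 WRITE a 9 -> keep
  v2 WRITE a 7 -> keep
  v3 WRITE d 4 -> skip
  v4 WRITE c 2 -> skip
  v5 WRITE b 1 -> skip
  v6 WRITE a 7 -> keep
  v7 WRITE c 0 -> skip
  v8 WRITE c 3 -> skip
  v9 WRITE b 1 -> skip
  v10 WRITE d 0 -> skip
  v11 WRITE b 7 -> skip
  v12 WRITE a 7 -> drop (> snap)
  v13 WRITE c 6 -> skip
  v14 WRITE c 8 -> skip
  v15 WRITE a 8 -> drop (> snap)
  v16 WRITE d 1 -> skip
  v17 WRITE c 5 -> skip
  v18 WRITE d 5 -> skip
  v19 WRITE b 5 -> skip
  v20 WRITE c 2 -> skip
  v21 WRITE b 2 -> skip
  v22 WRITE b 5 -> skip
Collected: [(1, 9), (2, 7), (6, 7)]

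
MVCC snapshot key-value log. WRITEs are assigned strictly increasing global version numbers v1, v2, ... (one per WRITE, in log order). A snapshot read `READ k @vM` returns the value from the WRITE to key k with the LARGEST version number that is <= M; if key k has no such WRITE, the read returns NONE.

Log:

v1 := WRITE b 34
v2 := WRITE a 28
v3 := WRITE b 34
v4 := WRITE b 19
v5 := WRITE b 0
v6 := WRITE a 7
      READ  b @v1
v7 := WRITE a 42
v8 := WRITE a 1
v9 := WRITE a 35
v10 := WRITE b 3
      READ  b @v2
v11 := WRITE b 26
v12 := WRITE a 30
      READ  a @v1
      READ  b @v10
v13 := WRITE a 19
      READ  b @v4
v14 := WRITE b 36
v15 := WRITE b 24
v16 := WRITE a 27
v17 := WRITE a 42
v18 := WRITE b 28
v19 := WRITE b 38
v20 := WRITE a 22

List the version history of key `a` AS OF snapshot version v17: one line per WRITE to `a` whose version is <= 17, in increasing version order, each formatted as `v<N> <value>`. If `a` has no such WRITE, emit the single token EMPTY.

Answer: v2 28
v6 7
v7 42
v8 1
v9 35
v12 30
v13 19
v16 27
v17 42

Derivation:
Scan writes for key=a with version <= 17:
  v1 WRITE b 34 -> skip
  v2 WRITE a 28 -> keep
  v3 WRITE b 34 -> skip
  v4 WRITE b 19 -> skip
  v5 WRITE b 0 -> skip
  v6 WRITE a 7 -> keep
  v7 WRITE a 42 -> keep
  v8 WRITE a 1 -> keep
  v9 WRITE a 35 -> keep
  v10 WRITE b 3 -> skip
  v11 WRITE b 26 -> skip
  v12 WRITE a 30 -> keep
  v13 WRITE a 19 -> keep
  v14 WRITE b 36 -> skip
  v15 WRITE b 24 -> skip
  v16 WRITE a 27 -> keep
  v17 WRITE a 42 -> keep
  v18 WRITE b 28 -> skip
  v19 WRITE b 38 -> skip
  v20 WRITE a 22 -> drop (> snap)
Collected: [(2, 28), (6, 7), (7, 42), (8, 1), (9, 35), (12, 30), (13, 19), (16, 27), (17, 42)]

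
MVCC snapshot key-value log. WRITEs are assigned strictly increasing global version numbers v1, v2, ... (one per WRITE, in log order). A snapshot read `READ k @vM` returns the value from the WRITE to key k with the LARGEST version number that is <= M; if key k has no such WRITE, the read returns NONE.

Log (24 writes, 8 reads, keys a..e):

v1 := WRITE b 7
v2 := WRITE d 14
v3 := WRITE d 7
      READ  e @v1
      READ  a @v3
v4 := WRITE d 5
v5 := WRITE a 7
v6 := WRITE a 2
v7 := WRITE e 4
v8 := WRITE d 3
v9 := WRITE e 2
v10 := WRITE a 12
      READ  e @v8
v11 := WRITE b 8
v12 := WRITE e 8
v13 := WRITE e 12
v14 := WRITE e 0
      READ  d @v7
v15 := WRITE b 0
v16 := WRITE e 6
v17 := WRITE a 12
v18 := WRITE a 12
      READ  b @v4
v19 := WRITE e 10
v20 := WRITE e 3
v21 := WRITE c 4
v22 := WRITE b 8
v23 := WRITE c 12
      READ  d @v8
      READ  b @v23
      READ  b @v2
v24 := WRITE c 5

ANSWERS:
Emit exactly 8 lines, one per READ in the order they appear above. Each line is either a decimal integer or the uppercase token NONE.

Answer: NONE
NONE
4
5
7
3
8
7

Derivation:
v1: WRITE b=7  (b history now [(1, 7)])
v2: WRITE d=14  (d history now [(2, 14)])
v3: WRITE d=7  (d history now [(2, 14), (3, 7)])
READ e @v1: history=[] -> no version <= 1 -> NONE
READ a @v3: history=[] -> no version <= 3 -> NONE
v4: WRITE d=5  (d history now [(2, 14), (3, 7), (4, 5)])
v5: WRITE a=7  (a history now [(5, 7)])
v6: WRITE a=2  (a history now [(5, 7), (6, 2)])
v7: WRITE e=4  (e history now [(7, 4)])
v8: WRITE d=3  (d history now [(2, 14), (3, 7), (4, 5), (8, 3)])
v9: WRITE e=2  (e history now [(7, 4), (9, 2)])
v10: WRITE a=12  (a history now [(5, 7), (6, 2), (10, 12)])
READ e @v8: history=[(7, 4), (9, 2)] -> pick v7 -> 4
v11: WRITE b=8  (b history now [(1, 7), (11, 8)])
v12: WRITE e=8  (e history now [(7, 4), (9, 2), (12, 8)])
v13: WRITE e=12  (e history now [(7, 4), (9, 2), (12, 8), (13, 12)])
v14: WRITE e=0  (e history now [(7, 4), (9, 2), (12, 8), (13, 12), (14, 0)])
READ d @v7: history=[(2, 14), (3, 7), (4, 5), (8, 3)] -> pick v4 -> 5
v15: WRITE b=0  (b history now [(1, 7), (11, 8), (15, 0)])
v16: WRITE e=6  (e history now [(7, 4), (9, 2), (12, 8), (13, 12), (14, 0), (16, 6)])
v17: WRITE a=12  (a history now [(5, 7), (6, 2), (10, 12), (17, 12)])
v18: WRITE a=12  (a history now [(5, 7), (6, 2), (10, 12), (17, 12), (18, 12)])
READ b @v4: history=[(1, 7), (11, 8), (15, 0)] -> pick v1 -> 7
v19: WRITE e=10  (e history now [(7, 4), (9, 2), (12, 8), (13, 12), (14, 0), (16, 6), (19, 10)])
v20: WRITE e=3  (e history now [(7, 4), (9, 2), (12, 8), (13, 12), (14, 0), (16, 6), (19, 10), (20, 3)])
v21: WRITE c=4  (c history now [(21, 4)])
v22: WRITE b=8  (b history now [(1, 7), (11, 8), (15, 0), (22, 8)])
v23: WRITE c=12  (c history now [(21, 4), (23, 12)])
READ d @v8: history=[(2, 14), (3, 7), (4, 5), (8, 3)] -> pick v8 -> 3
READ b @v23: history=[(1, 7), (11, 8), (15, 0), (22, 8)] -> pick v22 -> 8
READ b @v2: history=[(1, 7), (11, 8), (15, 0), (22, 8)] -> pick v1 -> 7
v24: WRITE c=5  (c history now [(21, 4), (23, 12), (24, 5)])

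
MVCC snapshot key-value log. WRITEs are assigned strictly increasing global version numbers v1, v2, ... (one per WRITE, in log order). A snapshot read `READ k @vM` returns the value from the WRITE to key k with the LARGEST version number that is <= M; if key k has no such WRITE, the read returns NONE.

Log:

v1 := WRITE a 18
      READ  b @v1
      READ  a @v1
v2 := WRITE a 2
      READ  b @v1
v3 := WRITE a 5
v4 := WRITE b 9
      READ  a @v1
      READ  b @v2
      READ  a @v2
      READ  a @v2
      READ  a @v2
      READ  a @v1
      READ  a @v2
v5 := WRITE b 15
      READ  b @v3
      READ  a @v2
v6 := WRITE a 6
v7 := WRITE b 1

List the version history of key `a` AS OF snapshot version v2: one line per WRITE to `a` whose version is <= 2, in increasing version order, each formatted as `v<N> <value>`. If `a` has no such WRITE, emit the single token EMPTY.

Answer: v1 18
v2 2

Derivation:
Scan writes for key=a with version <= 2:
  v1 WRITE a 18 -> keep
  v2 WRITE a 2 -> keep
  v3 WRITE a 5 -> drop (> snap)
  v4 WRITE b 9 -> skip
  v5 WRITE b 15 -> skip
  v6 WRITE a 6 -> drop (> snap)
  v7 WRITE b 1 -> skip
Collected: [(1, 18), (2, 2)]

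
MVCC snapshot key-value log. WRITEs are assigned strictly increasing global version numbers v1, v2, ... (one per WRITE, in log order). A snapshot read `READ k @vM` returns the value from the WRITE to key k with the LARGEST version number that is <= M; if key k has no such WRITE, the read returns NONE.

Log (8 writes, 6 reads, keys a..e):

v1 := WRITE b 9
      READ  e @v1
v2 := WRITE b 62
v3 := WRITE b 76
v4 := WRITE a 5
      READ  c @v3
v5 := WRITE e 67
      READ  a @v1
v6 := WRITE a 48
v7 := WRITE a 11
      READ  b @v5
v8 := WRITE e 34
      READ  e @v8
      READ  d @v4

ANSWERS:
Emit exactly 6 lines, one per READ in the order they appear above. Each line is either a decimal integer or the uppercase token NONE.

Answer: NONE
NONE
NONE
76
34
NONE

Derivation:
v1: WRITE b=9  (b history now [(1, 9)])
READ e @v1: history=[] -> no version <= 1 -> NONE
v2: WRITE b=62  (b history now [(1, 9), (2, 62)])
v3: WRITE b=76  (b history now [(1, 9), (2, 62), (3, 76)])
v4: WRITE a=5  (a history now [(4, 5)])
READ c @v3: history=[] -> no version <= 3 -> NONE
v5: WRITE e=67  (e history now [(5, 67)])
READ a @v1: history=[(4, 5)] -> no version <= 1 -> NONE
v6: WRITE a=48  (a history now [(4, 5), (6, 48)])
v7: WRITE a=11  (a history now [(4, 5), (6, 48), (7, 11)])
READ b @v5: history=[(1, 9), (2, 62), (3, 76)] -> pick v3 -> 76
v8: WRITE e=34  (e history now [(5, 67), (8, 34)])
READ e @v8: history=[(5, 67), (8, 34)] -> pick v8 -> 34
READ d @v4: history=[] -> no version <= 4 -> NONE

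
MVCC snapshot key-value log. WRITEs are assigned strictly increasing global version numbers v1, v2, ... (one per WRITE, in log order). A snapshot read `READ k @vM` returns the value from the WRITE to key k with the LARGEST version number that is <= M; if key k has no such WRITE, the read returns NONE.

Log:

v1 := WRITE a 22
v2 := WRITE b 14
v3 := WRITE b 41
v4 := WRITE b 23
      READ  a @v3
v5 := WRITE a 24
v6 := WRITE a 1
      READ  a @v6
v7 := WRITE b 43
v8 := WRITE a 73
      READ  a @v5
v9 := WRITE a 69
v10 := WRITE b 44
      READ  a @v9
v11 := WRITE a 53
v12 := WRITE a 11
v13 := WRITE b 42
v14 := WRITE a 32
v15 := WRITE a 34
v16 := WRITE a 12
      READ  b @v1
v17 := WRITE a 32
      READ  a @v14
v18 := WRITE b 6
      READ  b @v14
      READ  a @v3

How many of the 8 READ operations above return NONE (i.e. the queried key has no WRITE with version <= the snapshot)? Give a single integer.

v1: WRITE a=22  (a history now [(1, 22)])
v2: WRITE b=14  (b history now [(2, 14)])
v3: WRITE b=41  (b history now [(2, 14), (3, 41)])
v4: WRITE b=23  (b history now [(2, 14), (3, 41), (4, 23)])
READ a @v3: history=[(1, 22)] -> pick v1 -> 22
v5: WRITE a=24  (a history now [(1, 22), (5, 24)])
v6: WRITE a=1  (a history now [(1, 22), (5, 24), (6, 1)])
READ a @v6: history=[(1, 22), (5, 24), (6, 1)] -> pick v6 -> 1
v7: WRITE b=43  (b history now [(2, 14), (3, 41), (4, 23), (7, 43)])
v8: WRITE a=73  (a history now [(1, 22), (5, 24), (6, 1), (8, 73)])
READ a @v5: history=[(1, 22), (5, 24), (6, 1), (8, 73)] -> pick v5 -> 24
v9: WRITE a=69  (a history now [(1, 22), (5, 24), (6, 1), (8, 73), (9, 69)])
v10: WRITE b=44  (b history now [(2, 14), (3, 41), (4, 23), (7, 43), (10, 44)])
READ a @v9: history=[(1, 22), (5, 24), (6, 1), (8, 73), (9, 69)] -> pick v9 -> 69
v11: WRITE a=53  (a history now [(1, 22), (5, 24), (6, 1), (8, 73), (9, 69), (11, 53)])
v12: WRITE a=11  (a history now [(1, 22), (5, 24), (6, 1), (8, 73), (9, 69), (11, 53), (12, 11)])
v13: WRITE b=42  (b history now [(2, 14), (3, 41), (4, 23), (7, 43), (10, 44), (13, 42)])
v14: WRITE a=32  (a history now [(1, 22), (5, 24), (6, 1), (8, 73), (9, 69), (11, 53), (12, 11), (14, 32)])
v15: WRITE a=34  (a history now [(1, 22), (5, 24), (6, 1), (8, 73), (9, 69), (11, 53), (12, 11), (14, 32), (15, 34)])
v16: WRITE a=12  (a history now [(1, 22), (5, 24), (6, 1), (8, 73), (9, 69), (11, 53), (12, 11), (14, 32), (15, 34), (16, 12)])
READ b @v1: history=[(2, 14), (3, 41), (4, 23), (7, 43), (10, 44), (13, 42)] -> no version <= 1 -> NONE
v17: WRITE a=32  (a history now [(1, 22), (5, 24), (6, 1), (8, 73), (9, 69), (11, 53), (12, 11), (14, 32), (15, 34), (16, 12), (17, 32)])
READ a @v14: history=[(1, 22), (5, 24), (6, 1), (8, 73), (9, 69), (11, 53), (12, 11), (14, 32), (15, 34), (16, 12), (17, 32)] -> pick v14 -> 32
v18: WRITE b=6  (b history now [(2, 14), (3, 41), (4, 23), (7, 43), (10, 44), (13, 42), (18, 6)])
READ b @v14: history=[(2, 14), (3, 41), (4, 23), (7, 43), (10, 44), (13, 42), (18, 6)] -> pick v13 -> 42
READ a @v3: history=[(1, 22), (5, 24), (6, 1), (8, 73), (9, 69), (11, 53), (12, 11), (14, 32), (15, 34), (16, 12), (17, 32)] -> pick v1 -> 22
Read results in order: ['22', '1', '24', '69', 'NONE', '32', '42', '22']
NONE count = 1

Answer: 1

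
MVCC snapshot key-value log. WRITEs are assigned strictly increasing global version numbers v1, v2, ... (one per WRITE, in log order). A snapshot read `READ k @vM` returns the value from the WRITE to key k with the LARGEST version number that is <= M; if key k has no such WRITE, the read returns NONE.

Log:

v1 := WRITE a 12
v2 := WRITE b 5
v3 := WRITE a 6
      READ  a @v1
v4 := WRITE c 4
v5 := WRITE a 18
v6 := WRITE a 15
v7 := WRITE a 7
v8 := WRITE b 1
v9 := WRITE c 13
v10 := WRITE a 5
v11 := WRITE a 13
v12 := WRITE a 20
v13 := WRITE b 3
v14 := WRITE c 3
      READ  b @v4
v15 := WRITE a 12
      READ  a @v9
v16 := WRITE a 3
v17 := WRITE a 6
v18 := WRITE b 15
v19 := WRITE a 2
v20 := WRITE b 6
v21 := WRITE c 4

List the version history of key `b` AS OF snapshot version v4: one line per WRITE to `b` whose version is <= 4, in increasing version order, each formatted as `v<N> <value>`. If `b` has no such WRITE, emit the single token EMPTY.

Answer: v2 5

Derivation:
Scan writes for key=b with version <= 4:
  v1 WRITE a 12 -> skip
  v2 WRITE b 5 -> keep
  v3 WRITE a 6 -> skip
  v4 WRITE c 4 -> skip
  v5 WRITE a 18 -> skip
  v6 WRITE a 15 -> skip
  v7 WRITE a 7 -> skip
  v8 WRITE b 1 -> drop (> snap)
  v9 WRITE c 13 -> skip
  v10 WRITE a 5 -> skip
  v11 WRITE a 13 -> skip
  v12 WRITE a 20 -> skip
  v13 WRITE b 3 -> drop (> snap)
  v14 WRITE c 3 -> skip
  v15 WRITE a 12 -> skip
  v16 WRITE a 3 -> skip
  v17 WRITE a 6 -> skip
  v18 WRITE b 15 -> drop (> snap)
  v19 WRITE a 2 -> skip
  v20 WRITE b 6 -> drop (> snap)
  v21 WRITE c 4 -> skip
Collected: [(2, 5)]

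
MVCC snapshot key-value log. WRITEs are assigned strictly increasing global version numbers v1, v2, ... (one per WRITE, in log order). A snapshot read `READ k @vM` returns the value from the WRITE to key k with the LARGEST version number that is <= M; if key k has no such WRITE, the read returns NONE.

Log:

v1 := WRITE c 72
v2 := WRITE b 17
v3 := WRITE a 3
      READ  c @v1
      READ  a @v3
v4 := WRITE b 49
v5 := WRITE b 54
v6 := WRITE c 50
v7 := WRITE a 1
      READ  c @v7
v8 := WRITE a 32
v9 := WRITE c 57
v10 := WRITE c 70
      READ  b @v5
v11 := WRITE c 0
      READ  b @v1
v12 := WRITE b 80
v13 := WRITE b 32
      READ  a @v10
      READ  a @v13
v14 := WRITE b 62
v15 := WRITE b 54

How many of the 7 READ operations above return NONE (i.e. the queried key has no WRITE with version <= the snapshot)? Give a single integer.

v1: WRITE c=72  (c history now [(1, 72)])
v2: WRITE b=17  (b history now [(2, 17)])
v3: WRITE a=3  (a history now [(3, 3)])
READ c @v1: history=[(1, 72)] -> pick v1 -> 72
READ a @v3: history=[(3, 3)] -> pick v3 -> 3
v4: WRITE b=49  (b history now [(2, 17), (4, 49)])
v5: WRITE b=54  (b history now [(2, 17), (4, 49), (5, 54)])
v6: WRITE c=50  (c history now [(1, 72), (6, 50)])
v7: WRITE a=1  (a history now [(3, 3), (7, 1)])
READ c @v7: history=[(1, 72), (6, 50)] -> pick v6 -> 50
v8: WRITE a=32  (a history now [(3, 3), (7, 1), (8, 32)])
v9: WRITE c=57  (c history now [(1, 72), (6, 50), (9, 57)])
v10: WRITE c=70  (c history now [(1, 72), (6, 50), (9, 57), (10, 70)])
READ b @v5: history=[(2, 17), (4, 49), (5, 54)] -> pick v5 -> 54
v11: WRITE c=0  (c history now [(1, 72), (6, 50), (9, 57), (10, 70), (11, 0)])
READ b @v1: history=[(2, 17), (4, 49), (5, 54)] -> no version <= 1 -> NONE
v12: WRITE b=80  (b history now [(2, 17), (4, 49), (5, 54), (12, 80)])
v13: WRITE b=32  (b history now [(2, 17), (4, 49), (5, 54), (12, 80), (13, 32)])
READ a @v10: history=[(3, 3), (7, 1), (8, 32)] -> pick v8 -> 32
READ a @v13: history=[(3, 3), (7, 1), (8, 32)] -> pick v8 -> 32
v14: WRITE b=62  (b history now [(2, 17), (4, 49), (5, 54), (12, 80), (13, 32), (14, 62)])
v15: WRITE b=54  (b history now [(2, 17), (4, 49), (5, 54), (12, 80), (13, 32), (14, 62), (15, 54)])
Read results in order: ['72', '3', '50', '54', 'NONE', '32', '32']
NONE count = 1

Answer: 1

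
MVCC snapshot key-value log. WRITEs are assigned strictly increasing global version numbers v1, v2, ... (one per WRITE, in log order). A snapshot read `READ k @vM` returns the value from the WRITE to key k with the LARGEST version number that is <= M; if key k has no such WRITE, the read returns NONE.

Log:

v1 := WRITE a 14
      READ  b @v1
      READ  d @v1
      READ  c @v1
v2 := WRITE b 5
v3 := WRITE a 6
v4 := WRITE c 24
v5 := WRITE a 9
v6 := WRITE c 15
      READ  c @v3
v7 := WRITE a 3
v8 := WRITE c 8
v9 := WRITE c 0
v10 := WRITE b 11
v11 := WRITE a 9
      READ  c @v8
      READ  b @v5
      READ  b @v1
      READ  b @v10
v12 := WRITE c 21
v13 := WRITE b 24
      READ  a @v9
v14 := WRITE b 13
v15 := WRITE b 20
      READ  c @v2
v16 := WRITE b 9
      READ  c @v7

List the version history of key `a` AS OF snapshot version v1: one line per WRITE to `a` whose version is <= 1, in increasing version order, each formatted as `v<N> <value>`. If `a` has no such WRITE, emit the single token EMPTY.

Answer: v1 14

Derivation:
Scan writes for key=a with version <= 1:
  v1 WRITE a 14 -> keep
  v2 WRITE b 5 -> skip
  v3 WRITE a 6 -> drop (> snap)
  v4 WRITE c 24 -> skip
  v5 WRITE a 9 -> drop (> snap)
  v6 WRITE c 15 -> skip
  v7 WRITE a 3 -> drop (> snap)
  v8 WRITE c 8 -> skip
  v9 WRITE c 0 -> skip
  v10 WRITE b 11 -> skip
  v11 WRITE a 9 -> drop (> snap)
  v12 WRITE c 21 -> skip
  v13 WRITE b 24 -> skip
  v14 WRITE b 13 -> skip
  v15 WRITE b 20 -> skip
  v16 WRITE b 9 -> skip
Collected: [(1, 14)]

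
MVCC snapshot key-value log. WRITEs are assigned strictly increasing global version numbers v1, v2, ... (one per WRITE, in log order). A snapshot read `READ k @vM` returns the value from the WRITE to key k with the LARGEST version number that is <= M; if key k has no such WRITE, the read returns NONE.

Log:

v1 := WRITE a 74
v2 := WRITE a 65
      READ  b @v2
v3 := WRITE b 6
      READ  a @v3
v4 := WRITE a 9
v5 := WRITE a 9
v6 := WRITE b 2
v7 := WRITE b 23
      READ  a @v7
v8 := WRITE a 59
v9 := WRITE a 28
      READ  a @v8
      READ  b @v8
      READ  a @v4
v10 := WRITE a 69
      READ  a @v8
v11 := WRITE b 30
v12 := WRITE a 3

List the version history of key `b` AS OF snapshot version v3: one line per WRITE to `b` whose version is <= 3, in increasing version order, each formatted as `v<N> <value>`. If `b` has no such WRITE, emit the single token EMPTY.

Answer: v3 6

Derivation:
Scan writes for key=b with version <= 3:
  v1 WRITE a 74 -> skip
  v2 WRITE a 65 -> skip
  v3 WRITE b 6 -> keep
  v4 WRITE a 9 -> skip
  v5 WRITE a 9 -> skip
  v6 WRITE b 2 -> drop (> snap)
  v7 WRITE b 23 -> drop (> snap)
  v8 WRITE a 59 -> skip
  v9 WRITE a 28 -> skip
  v10 WRITE a 69 -> skip
  v11 WRITE b 30 -> drop (> snap)
  v12 WRITE a 3 -> skip
Collected: [(3, 6)]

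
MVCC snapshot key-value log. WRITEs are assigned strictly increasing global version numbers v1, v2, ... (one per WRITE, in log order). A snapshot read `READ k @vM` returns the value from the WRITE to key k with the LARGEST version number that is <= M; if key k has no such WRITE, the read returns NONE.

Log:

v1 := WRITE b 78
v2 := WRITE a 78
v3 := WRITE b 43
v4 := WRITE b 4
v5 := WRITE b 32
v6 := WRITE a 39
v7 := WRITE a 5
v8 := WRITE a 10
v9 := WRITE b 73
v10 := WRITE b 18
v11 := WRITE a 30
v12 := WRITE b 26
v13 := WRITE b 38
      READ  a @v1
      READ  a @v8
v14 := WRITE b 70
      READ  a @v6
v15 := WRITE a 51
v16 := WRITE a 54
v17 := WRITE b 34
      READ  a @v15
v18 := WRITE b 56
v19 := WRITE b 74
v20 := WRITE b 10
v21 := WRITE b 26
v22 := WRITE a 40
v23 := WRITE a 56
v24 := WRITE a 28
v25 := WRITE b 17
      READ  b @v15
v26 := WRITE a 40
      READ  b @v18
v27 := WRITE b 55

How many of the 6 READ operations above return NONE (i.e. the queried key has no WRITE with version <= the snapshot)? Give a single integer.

v1: WRITE b=78  (b history now [(1, 78)])
v2: WRITE a=78  (a history now [(2, 78)])
v3: WRITE b=43  (b history now [(1, 78), (3, 43)])
v4: WRITE b=4  (b history now [(1, 78), (3, 43), (4, 4)])
v5: WRITE b=32  (b history now [(1, 78), (3, 43), (4, 4), (5, 32)])
v6: WRITE a=39  (a history now [(2, 78), (6, 39)])
v7: WRITE a=5  (a history now [(2, 78), (6, 39), (7, 5)])
v8: WRITE a=10  (a history now [(2, 78), (6, 39), (7, 5), (8, 10)])
v9: WRITE b=73  (b history now [(1, 78), (3, 43), (4, 4), (5, 32), (9, 73)])
v10: WRITE b=18  (b history now [(1, 78), (3, 43), (4, 4), (5, 32), (9, 73), (10, 18)])
v11: WRITE a=30  (a history now [(2, 78), (6, 39), (7, 5), (8, 10), (11, 30)])
v12: WRITE b=26  (b history now [(1, 78), (3, 43), (4, 4), (5, 32), (9, 73), (10, 18), (12, 26)])
v13: WRITE b=38  (b history now [(1, 78), (3, 43), (4, 4), (5, 32), (9, 73), (10, 18), (12, 26), (13, 38)])
READ a @v1: history=[(2, 78), (6, 39), (7, 5), (8, 10), (11, 30)] -> no version <= 1 -> NONE
READ a @v8: history=[(2, 78), (6, 39), (7, 5), (8, 10), (11, 30)] -> pick v8 -> 10
v14: WRITE b=70  (b history now [(1, 78), (3, 43), (4, 4), (5, 32), (9, 73), (10, 18), (12, 26), (13, 38), (14, 70)])
READ a @v6: history=[(2, 78), (6, 39), (7, 5), (8, 10), (11, 30)] -> pick v6 -> 39
v15: WRITE a=51  (a history now [(2, 78), (6, 39), (7, 5), (8, 10), (11, 30), (15, 51)])
v16: WRITE a=54  (a history now [(2, 78), (6, 39), (7, 5), (8, 10), (11, 30), (15, 51), (16, 54)])
v17: WRITE b=34  (b history now [(1, 78), (3, 43), (4, 4), (5, 32), (9, 73), (10, 18), (12, 26), (13, 38), (14, 70), (17, 34)])
READ a @v15: history=[(2, 78), (6, 39), (7, 5), (8, 10), (11, 30), (15, 51), (16, 54)] -> pick v15 -> 51
v18: WRITE b=56  (b history now [(1, 78), (3, 43), (4, 4), (5, 32), (9, 73), (10, 18), (12, 26), (13, 38), (14, 70), (17, 34), (18, 56)])
v19: WRITE b=74  (b history now [(1, 78), (3, 43), (4, 4), (5, 32), (9, 73), (10, 18), (12, 26), (13, 38), (14, 70), (17, 34), (18, 56), (19, 74)])
v20: WRITE b=10  (b history now [(1, 78), (3, 43), (4, 4), (5, 32), (9, 73), (10, 18), (12, 26), (13, 38), (14, 70), (17, 34), (18, 56), (19, 74), (20, 10)])
v21: WRITE b=26  (b history now [(1, 78), (3, 43), (4, 4), (5, 32), (9, 73), (10, 18), (12, 26), (13, 38), (14, 70), (17, 34), (18, 56), (19, 74), (20, 10), (21, 26)])
v22: WRITE a=40  (a history now [(2, 78), (6, 39), (7, 5), (8, 10), (11, 30), (15, 51), (16, 54), (22, 40)])
v23: WRITE a=56  (a history now [(2, 78), (6, 39), (7, 5), (8, 10), (11, 30), (15, 51), (16, 54), (22, 40), (23, 56)])
v24: WRITE a=28  (a history now [(2, 78), (6, 39), (7, 5), (8, 10), (11, 30), (15, 51), (16, 54), (22, 40), (23, 56), (24, 28)])
v25: WRITE b=17  (b history now [(1, 78), (3, 43), (4, 4), (5, 32), (9, 73), (10, 18), (12, 26), (13, 38), (14, 70), (17, 34), (18, 56), (19, 74), (20, 10), (21, 26), (25, 17)])
READ b @v15: history=[(1, 78), (3, 43), (4, 4), (5, 32), (9, 73), (10, 18), (12, 26), (13, 38), (14, 70), (17, 34), (18, 56), (19, 74), (20, 10), (21, 26), (25, 17)] -> pick v14 -> 70
v26: WRITE a=40  (a history now [(2, 78), (6, 39), (7, 5), (8, 10), (11, 30), (15, 51), (16, 54), (22, 40), (23, 56), (24, 28), (26, 40)])
READ b @v18: history=[(1, 78), (3, 43), (4, 4), (5, 32), (9, 73), (10, 18), (12, 26), (13, 38), (14, 70), (17, 34), (18, 56), (19, 74), (20, 10), (21, 26), (25, 17)] -> pick v18 -> 56
v27: WRITE b=55  (b history now [(1, 78), (3, 43), (4, 4), (5, 32), (9, 73), (10, 18), (12, 26), (13, 38), (14, 70), (17, 34), (18, 56), (19, 74), (20, 10), (21, 26), (25, 17), (27, 55)])
Read results in order: ['NONE', '10', '39', '51', '70', '56']
NONE count = 1

Answer: 1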